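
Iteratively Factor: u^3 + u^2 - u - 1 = (u + 1)*(u^2 - 1) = (u - 1)*(u + 1)*(u + 1)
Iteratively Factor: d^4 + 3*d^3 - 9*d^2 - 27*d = (d + 3)*(d^3 - 9*d) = d*(d + 3)*(d^2 - 9) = d*(d + 3)^2*(d - 3)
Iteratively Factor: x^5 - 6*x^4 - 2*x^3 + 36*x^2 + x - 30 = (x + 1)*(x^4 - 7*x^3 + 5*x^2 + 31*x - 30) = (x - 1)*(x + 1)*(x^3 - 6*x^2 - x + 30) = (x - 3)*(x - 1)*(x + 1)*(x^2 - 3*x - 10) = (x - 5)*(x - 3)*(x - 1)*(x + 1)*(x + 2)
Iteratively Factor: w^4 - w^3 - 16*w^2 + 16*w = (w - 4)*(w^3 + 3*w^2 - 4*w) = (w - 4)*(w + 4)*(w^2 - w) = w*(w - 4)*(w + 4)*(w - 1)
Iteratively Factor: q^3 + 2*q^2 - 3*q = (q)*(q^2 + 2*q - 3) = q*(q - 1)*(q + 3)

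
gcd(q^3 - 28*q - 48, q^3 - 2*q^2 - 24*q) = q^2 - 2*q - 24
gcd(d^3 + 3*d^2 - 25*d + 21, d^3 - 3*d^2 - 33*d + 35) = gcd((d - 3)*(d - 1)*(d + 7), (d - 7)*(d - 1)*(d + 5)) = d - 1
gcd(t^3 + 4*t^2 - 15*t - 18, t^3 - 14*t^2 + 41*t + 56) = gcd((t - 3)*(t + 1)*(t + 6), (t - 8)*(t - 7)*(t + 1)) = t + 1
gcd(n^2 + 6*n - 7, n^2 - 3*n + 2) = n - 1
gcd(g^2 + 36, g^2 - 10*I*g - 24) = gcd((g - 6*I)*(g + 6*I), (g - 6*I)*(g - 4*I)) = g - 6*I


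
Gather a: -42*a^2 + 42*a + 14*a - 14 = -42*a^2 + 56*a - 14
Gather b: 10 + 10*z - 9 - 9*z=z + 1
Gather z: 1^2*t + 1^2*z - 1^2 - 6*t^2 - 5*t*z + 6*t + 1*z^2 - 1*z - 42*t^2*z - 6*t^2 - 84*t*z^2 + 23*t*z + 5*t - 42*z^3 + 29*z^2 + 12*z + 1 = -12*t^2 + 12*t - 42*z^3 + z^2*(30 - 84*t) + z*(-42*t^2 + 18*t + 12)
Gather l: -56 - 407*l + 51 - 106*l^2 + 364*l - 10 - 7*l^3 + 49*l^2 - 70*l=-7*l^3 - 57*l^2 - 113*l - 15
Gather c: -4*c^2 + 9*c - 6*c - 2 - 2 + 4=-4*c^2 + 3*c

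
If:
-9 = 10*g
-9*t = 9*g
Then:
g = -9/10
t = 9/10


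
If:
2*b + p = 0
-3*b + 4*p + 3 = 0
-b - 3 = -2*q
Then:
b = 3/11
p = -6/11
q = 18/11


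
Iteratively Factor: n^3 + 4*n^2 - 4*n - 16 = (n - 2)*(n^2 + 6*n + 8) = (n - 2)*(n + 2)*(n + 4)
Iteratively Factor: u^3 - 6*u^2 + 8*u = (u - 4)*(u^2 - 2*u) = (u - 4)*(u - 2)*(u)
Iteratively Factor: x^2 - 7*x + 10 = (x - 2)*(x - 5)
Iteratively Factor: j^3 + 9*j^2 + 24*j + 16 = (j + 4)*(j^2 + 5*j + 4) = (j + 1)*(j + 4)*(j + 4)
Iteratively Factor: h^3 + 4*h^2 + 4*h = (h + 2)*(h^2 + 2*h) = (h + 2)^2*(h)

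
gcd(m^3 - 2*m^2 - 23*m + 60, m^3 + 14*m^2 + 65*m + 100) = m + 5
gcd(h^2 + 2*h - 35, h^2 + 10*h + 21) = h + 7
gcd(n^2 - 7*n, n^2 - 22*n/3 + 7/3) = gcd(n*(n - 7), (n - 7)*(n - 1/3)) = n - 7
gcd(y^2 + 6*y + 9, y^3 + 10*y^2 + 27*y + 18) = y + 3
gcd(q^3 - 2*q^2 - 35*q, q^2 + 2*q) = q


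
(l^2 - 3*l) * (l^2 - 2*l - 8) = l^4 - 5*l^3 - 2*l^2 + 24*l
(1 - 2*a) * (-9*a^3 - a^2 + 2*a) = 18*a^4 - 7*a^3 - 5*a^2 + 2*a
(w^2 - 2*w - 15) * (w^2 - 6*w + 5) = w^4 - 8*w^3 + 2*w^2 + 80*w - 75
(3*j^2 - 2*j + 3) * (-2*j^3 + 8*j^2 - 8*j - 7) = -6*j^5 + 28*j^4 - 46*j^3 + 19*j^2 - 10*j - 21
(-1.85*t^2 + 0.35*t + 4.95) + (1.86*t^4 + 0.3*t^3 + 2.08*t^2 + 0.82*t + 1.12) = 1.86*t^4 + 0.3*t^3 + 0.23*t^2 + 1.17*t + 6.07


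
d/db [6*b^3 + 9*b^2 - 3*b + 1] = 18*b^2 + 18*b - 3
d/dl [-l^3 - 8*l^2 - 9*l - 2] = -3*l^2 - 16*l - 9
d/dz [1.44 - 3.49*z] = -3.49000000000000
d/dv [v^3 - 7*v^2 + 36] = v*(3*v - 14)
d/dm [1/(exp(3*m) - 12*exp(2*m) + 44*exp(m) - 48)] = (-3*exp(2*m) + 24*exp(m) - 44)*exp(m)/(exp(3*m) - 12*exp(2*m) + 44*exp(m) - 48)^2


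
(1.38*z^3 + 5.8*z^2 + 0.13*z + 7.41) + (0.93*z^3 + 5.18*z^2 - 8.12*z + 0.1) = 2.31*z^3 + 10.98*z^2 - 7.99*z + 7.51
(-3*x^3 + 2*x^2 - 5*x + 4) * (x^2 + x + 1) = -3*x^5 - x^4 - 6*x^3 + x^2 - x + 4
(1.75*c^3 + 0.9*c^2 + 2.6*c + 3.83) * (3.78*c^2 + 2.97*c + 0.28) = 6.615*c^5 + 8.5995*c^4 + 12.991*c^3 + 22.4514*c^2 + 12.1031*c + 1.0724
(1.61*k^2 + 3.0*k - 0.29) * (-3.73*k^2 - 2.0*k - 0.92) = -6.0053*k^4 - 14.41*k^3 - 6.3995*k^2 - 2.18*k + 0.2668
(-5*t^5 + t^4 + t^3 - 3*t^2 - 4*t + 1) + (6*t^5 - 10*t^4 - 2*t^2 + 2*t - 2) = t^5 - 9*t^4 + t^3 - 5*t^2 - 2*t - 1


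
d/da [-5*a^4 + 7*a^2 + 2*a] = -20*a^3 + 14*a + 2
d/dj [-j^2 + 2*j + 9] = 2 - 2*j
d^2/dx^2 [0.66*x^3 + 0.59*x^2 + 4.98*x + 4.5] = 3.96*x + 1.18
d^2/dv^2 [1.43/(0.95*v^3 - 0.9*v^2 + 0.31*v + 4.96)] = ((2.574 - 8.151*v)*(0.95*v^3 - 0.9*v^2 + 0.31*v + 4.96) + 1.43*(2.85*v^2 - 1.8*v + 0.31)*(5.7*v^2 - 3.6*v + 0.62))/(0.95*v^3 - 0.9*v^2 + 0.31*v + 4.96)^3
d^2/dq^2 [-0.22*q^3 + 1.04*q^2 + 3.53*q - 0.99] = 2.08 - 1.32*q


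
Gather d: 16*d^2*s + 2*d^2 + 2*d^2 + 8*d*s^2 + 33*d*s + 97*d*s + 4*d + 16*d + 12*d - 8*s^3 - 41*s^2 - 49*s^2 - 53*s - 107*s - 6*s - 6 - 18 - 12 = d^2*(16*s + 4) + d*(8*s^2 + 130*s + 32) - 8*s^3 - 90*s^2 - 166*s - 36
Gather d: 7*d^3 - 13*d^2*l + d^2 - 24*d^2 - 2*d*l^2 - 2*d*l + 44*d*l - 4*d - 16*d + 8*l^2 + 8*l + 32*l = 7*d^3 + d^2*(-13*l - 23) + d*(-2*l^2 + 42*l - 20) + 8*l^2 + 40*l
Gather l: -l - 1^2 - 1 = -l - 2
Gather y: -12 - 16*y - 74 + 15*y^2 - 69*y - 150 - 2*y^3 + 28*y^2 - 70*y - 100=-2*y^3 + 43*y^2 - 155*y - 336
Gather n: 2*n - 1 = 2*n - 1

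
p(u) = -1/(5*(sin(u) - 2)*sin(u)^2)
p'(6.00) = 8.20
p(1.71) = 0.20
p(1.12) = 0.22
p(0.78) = 0.31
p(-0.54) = 0.30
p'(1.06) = -0.16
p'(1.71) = 0.03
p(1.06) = 0.23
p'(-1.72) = -0.02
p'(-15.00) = -0.47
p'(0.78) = -0.46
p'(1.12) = -0.13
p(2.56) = 0.46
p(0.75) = 0.33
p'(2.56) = 1.13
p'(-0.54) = 1.11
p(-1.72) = 0.07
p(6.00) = 1.12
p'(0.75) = -0.52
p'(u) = 2*cos(u)/(5*(sin(u) - 2)*sin(u)^3) + cos(u)/(5*(sin(u) - 2)^2*sin(u)^2)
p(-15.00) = 0.18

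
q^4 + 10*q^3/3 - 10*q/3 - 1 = (q - 1)*(q + 1/3)*(q + 1)*(q + 3)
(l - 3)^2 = l^2 - 6*l + 9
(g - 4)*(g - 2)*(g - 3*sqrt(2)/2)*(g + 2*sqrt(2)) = g^4 - 6*g^3 + sqrt(2)*g^3/2 - 3*sqrt(2)*g^2 + 2*g^2 + 4*sqrt(2)*g + 36*g - 48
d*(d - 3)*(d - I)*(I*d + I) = I*d^4 + d^3 - 2*I*d^3 - 2*d^2 - 3*I*d^2 - 3*d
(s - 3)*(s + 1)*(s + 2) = s^3 - 7*s - 6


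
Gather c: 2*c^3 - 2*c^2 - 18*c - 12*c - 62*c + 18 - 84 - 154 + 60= 2*c^3 - 2*c^2 - 92*c - 160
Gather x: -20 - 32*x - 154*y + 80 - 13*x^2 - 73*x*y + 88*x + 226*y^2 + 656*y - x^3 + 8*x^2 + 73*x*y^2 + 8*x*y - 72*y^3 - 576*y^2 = -x^3 - 5*x^2 + x*(73*y^2 - 65*y + 56) - 72*y^3 - 350*y^2 + 502*y + 60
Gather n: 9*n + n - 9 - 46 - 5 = 10*n - 60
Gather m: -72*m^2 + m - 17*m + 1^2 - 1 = -72*m^2 - 16*m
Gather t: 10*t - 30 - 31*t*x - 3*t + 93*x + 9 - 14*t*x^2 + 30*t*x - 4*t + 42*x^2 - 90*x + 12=t*(-14*x^2 - x + 3) + 42*x^2 + 3*x - 9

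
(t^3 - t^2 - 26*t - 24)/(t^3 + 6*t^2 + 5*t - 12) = (t^2 - 5*t - 6)/(t^2 + 2*t - 3)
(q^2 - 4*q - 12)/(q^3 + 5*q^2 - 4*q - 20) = (q - 6)/(q^2 + 3*q - 10)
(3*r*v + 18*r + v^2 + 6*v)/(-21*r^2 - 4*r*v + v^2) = (-v - 6)/(7*r - v)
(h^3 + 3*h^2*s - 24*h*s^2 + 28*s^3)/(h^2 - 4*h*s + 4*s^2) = h + 7*s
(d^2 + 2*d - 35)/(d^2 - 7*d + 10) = (d + 7)/(d - 2)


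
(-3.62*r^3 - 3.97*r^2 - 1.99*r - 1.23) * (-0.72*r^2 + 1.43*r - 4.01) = 2.6064*r^5 - 2.3182*r^4 + 10.2719*r^3 + 13.9596*r^2 + 6.221*r + 4.9323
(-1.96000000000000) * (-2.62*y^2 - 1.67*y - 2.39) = 5.1352*y^2 + 3.2732*y + 4.6844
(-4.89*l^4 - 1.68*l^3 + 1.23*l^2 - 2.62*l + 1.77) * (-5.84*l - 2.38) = 28.5576*l^5 + 21.4494*l^4 - 3.1848*l^3 + 12.3734*l^2 - 4.1012*l - 4.2126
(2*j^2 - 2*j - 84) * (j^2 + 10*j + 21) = 2*j^4 + 18*j^3 - 62*j^2 - 882*j - 1764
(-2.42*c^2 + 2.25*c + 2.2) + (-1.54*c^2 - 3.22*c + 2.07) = -3.96*c^2 - 0.97*c + 4.27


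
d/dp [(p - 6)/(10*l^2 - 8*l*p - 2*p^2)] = (5*l^2 - 4*l*p - p^2 + 2*(2*l + p)*(p - 6))/(2*(-5*l^2 + 4*l*p + p^2)^2)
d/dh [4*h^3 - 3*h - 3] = 12*h^2 - 3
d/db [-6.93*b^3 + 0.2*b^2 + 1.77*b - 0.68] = -20.79*b^2 + 0.4*b + 1.77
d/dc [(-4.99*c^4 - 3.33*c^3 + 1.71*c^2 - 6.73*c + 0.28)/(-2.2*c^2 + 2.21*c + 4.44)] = (21.956*c^5 - 25.7577*c^4 - 103.341*c^3 - 55.3825*c^2 + 16.4168*c - 30.5)/(4.84*c^4 - 9.724*c^3 - 14.6519*c^2 + 19.6248*c + 19.7136)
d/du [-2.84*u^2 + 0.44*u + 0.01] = 0.44 - 5.68*u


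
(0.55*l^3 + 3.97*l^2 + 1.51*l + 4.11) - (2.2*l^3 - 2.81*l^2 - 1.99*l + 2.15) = -1.65*l^3 + 6.78*l^2 + 3.5*l + 1.96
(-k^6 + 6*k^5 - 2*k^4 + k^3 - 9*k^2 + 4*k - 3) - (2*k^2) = -k^6 + 6*k^5 - 2*k^4 + k^3 - 11*k^2 + 4*k - 3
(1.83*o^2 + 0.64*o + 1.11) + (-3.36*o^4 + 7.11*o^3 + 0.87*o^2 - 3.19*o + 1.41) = -3.36*o^4 + 7.11*o^3 + 2.7*o^2 - 2.55*o + 2.52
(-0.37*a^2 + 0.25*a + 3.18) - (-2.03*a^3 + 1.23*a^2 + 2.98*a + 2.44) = 2.03*a^3 - 1.6*a^2 - 2.73*a + 0.74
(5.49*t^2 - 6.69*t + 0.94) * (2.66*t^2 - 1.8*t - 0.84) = 14.6034*t^4 - 27.6774*t^3 + 9.9308*t^2 + 3.9276*t - 0.7896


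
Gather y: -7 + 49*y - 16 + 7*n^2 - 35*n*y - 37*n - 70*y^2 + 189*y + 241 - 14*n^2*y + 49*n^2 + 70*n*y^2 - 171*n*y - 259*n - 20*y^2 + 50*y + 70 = 56*n^2 - 296*n + y^2*(70*n - 90) + y*(-14*n^2 - 206*n + 288) + 288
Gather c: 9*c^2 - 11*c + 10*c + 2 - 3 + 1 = 9*c^2 - c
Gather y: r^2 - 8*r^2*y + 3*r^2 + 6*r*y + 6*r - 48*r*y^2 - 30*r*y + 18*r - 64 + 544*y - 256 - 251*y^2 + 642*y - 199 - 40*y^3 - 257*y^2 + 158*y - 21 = 4*r^2 + 24*r - 40*y^3 + y^2*(-48*r - 508) + y*(-8*r^2 - 24*r + 1344) - 540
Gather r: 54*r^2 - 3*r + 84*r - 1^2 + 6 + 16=54*r^2 + 81*r + 21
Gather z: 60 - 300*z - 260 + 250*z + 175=-50*z - 25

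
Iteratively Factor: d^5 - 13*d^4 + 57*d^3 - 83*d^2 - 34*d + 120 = (d - 2)*(d^4 - 11*d^3 + 35*d^2 - 13*d - 60) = (d - 3)*(d - 2)*(d^3 - 8*d^2 + 11*d + 20) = (d - 4)*(d - 3)*(d - 2)*(d^2 - 4*d - 5) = (d - 5)*(d - 4)*(d - 3)*(d - 2)*(d + 1)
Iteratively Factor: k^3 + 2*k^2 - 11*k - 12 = (k + 4)*(k^2 - 2*k - 3) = (k - 3)*(k + 4)*(k + 1)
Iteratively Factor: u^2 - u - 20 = (u - 5)*(u + 4)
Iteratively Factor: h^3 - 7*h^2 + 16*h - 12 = (h - 2)*(h^2 - 5*h + 6) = (h - 3)*(h - 2)*(h - 2)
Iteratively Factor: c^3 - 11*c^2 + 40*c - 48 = (c - 3)*(c^2 - 8*c + 16) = (c - 4)*(c - 3)*(c - 4)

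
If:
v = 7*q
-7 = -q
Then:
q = 7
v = 49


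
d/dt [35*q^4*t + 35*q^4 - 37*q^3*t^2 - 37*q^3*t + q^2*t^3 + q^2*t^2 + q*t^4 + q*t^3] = q*(35*q^3 - 74*q^2*t - 37*q^2 + 3*q*t^2 + 2*q*t + 4*t^3 + 3*t^2)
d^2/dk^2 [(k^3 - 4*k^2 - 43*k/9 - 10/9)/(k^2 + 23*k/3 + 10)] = 32*(378*k^3 + 1755*k^2 + 2115*k - 445)/(3*(27*k^6 + 621*k^5 + 5571*k^4 + 24587*k^3 + 55710*k^2 + 62100*k + 27000))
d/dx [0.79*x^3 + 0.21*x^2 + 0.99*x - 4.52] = 2.37*x^2 + 0.42*x + 0.99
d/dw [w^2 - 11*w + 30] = 2*w - 11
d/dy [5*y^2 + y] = 10*y + 1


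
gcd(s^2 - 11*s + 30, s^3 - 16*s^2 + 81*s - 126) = s - 6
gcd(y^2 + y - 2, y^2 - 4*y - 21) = 1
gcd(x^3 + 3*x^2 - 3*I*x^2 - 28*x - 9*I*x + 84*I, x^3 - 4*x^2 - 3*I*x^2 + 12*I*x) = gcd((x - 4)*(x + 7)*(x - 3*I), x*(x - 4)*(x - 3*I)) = x^2 + x*(-4 - 3*I) + 12*I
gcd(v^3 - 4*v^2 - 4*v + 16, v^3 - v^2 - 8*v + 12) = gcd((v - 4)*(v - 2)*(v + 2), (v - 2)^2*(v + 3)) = v - 2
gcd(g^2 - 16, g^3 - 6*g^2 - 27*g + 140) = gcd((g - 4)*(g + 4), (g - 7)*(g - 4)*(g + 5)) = g - 4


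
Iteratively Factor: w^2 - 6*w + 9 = (w - 3)*(w - 3)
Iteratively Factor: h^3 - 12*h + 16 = (h - 2)*(h^2 + 2*h - 8) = (h - 2)^2*(h + 4)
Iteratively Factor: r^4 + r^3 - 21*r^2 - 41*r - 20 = (r + 1)*(r^3 - 21*r - 20) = (r + 1)^2*(r^2 - r - 20) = (r + 1)^2*(r + 4)*(r - 5)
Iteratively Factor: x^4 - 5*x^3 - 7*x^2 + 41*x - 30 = (x - 5)*(x^3 - 7*x + 6) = (x - 5)*(x + 3)*(x^2 - 3*x + 2) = (x - 5)*(x - 1)*(x + 3)*(x - 2)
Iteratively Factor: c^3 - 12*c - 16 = (c + 2)*(c^2 - 2*c - 8) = (c + 2)^2*(c - 4)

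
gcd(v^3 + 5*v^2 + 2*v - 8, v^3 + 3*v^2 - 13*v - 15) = 1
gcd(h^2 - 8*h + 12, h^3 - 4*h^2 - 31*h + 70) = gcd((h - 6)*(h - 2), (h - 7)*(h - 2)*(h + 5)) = h - 2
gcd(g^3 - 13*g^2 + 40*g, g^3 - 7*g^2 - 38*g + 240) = g^2 - 13*g + 40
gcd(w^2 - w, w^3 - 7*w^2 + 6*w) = w^2 - w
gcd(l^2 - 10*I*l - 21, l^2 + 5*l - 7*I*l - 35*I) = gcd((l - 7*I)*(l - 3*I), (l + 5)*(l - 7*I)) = l - 7*I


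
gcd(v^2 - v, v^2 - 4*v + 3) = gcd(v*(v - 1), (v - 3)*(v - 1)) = v - 1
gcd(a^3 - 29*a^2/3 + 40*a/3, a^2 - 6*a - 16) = a - 8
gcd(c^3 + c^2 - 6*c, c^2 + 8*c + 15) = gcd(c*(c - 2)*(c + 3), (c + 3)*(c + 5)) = c + 3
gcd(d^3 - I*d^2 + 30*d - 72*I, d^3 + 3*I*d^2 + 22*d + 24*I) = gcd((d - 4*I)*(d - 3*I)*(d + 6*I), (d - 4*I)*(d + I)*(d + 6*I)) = d^2 + 2*I*d + 24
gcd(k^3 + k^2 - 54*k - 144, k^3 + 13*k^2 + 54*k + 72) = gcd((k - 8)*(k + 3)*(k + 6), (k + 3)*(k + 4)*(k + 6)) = k^2 + 9*k + 18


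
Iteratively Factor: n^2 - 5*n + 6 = (n - 3)*(n - 2)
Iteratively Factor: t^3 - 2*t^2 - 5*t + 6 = (t - 1)*(t^2 - t - 6) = (t - 3)*(t - 1)*(t + 2)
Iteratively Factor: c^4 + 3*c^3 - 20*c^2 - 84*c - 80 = (c + 4)*(c^3 - c^2 - 16*c - 20) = (c + 2)*(c + 4)*(c^2 - 3*c - 10) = (c - 5)*(c + 2)*(c + 4)*(c + 2)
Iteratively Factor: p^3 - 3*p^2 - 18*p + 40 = (p + 4)*(p^2 - 7*p + 10) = (p - 5)*(p + 4)*(p - 2)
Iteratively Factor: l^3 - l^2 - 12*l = (l - 4)*(l^2 + 3*l) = l*(l - 4)*(l + 3)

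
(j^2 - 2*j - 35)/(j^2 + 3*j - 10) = (j - 7)/(j - 2)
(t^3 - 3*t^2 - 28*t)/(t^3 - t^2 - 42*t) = (t + 4)/(t + 6)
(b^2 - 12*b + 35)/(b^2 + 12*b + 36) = (b^2 - 12*b + 35)/(b^2 + 12*b + 36)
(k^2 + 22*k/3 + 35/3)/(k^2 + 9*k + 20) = (k + 7/3)/(k + 4)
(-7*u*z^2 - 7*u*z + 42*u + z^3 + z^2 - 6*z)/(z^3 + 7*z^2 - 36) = (-7*u + z)/(z + 6)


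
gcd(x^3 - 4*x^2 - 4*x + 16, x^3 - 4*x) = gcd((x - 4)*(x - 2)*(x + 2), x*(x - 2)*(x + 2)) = x^2 - 4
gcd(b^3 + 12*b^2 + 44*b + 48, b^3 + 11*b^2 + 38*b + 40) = b^2 + 6*b + 8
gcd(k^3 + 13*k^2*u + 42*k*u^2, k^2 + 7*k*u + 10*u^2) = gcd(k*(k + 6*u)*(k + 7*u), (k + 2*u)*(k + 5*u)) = 1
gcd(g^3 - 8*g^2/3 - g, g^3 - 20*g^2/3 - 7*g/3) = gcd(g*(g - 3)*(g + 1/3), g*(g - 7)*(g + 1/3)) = g^2 + g/3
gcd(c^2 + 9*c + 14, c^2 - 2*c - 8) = c + 2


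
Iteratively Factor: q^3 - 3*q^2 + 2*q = (q)*(q^2 - 3*q + 2) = q*(q - 1)*(q - 2)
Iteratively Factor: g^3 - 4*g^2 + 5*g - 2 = (g - 1)*(g^2 - 3*g + 2) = (g - 1)^2*(g - 2)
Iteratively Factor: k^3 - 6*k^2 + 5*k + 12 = (k - 4)*(k^2 - 2*k - 3) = (k - 4)*(k - 3)*(k + 1)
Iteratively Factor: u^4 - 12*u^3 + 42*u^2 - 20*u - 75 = (u - 5)*(u^3 - 7*u^2 + 7*u + 15) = (u - 5)*(u + 1)*(u^2 - 8*u + 15) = (u - 5)^2*(u + 1)*(u - 3)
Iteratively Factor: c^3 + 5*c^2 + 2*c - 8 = (c + 2)*(c^2 + 3*c - 4) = (c + 2)*(c + 4)*(c - 1)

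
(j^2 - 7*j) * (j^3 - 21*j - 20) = j^5 - 7*j^4 - 21*j^3 + 127*j^2 + 140*j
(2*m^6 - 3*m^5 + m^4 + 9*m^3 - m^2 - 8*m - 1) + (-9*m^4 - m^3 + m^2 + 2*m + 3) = 2*m^6 - 3*m^5 - 8*m^4 + 8*m^3 - 6*m + 2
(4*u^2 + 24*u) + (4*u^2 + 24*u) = 8*u^2 + 48*u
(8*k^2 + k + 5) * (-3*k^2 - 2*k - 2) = -24*k^4 - 19*k^3 - 33*k^2 - 12*k - 10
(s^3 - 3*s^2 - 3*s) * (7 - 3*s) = -3*s^4 + 16*s^3 - 12*s^2 - 21*s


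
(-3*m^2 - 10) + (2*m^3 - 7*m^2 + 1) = 2*m^3 - 10*m^2 - 9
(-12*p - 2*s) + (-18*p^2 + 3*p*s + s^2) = -18*p^2 + 3*p*s - 12*p + s^2 - 2*s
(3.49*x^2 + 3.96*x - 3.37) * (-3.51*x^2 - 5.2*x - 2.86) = -12.2499*x^4 - 32.0476*x^3 - 18.7447*x^2 + 6.1984*x + 9.6382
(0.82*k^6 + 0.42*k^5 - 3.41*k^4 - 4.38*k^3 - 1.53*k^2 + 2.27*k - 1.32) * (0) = 0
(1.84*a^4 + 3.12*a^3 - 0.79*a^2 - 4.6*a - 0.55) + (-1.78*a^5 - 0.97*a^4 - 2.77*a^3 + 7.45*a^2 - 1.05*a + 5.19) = -1.78*a^5 + 0.87*a^4 + 0.35*a^3 + 6.66*a^2 - 5.65*a + 4.64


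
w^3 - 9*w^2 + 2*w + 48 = (w - 8)*(w - 3)*(w + 2)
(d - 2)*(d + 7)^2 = d^3 + 12*d^2 + 21*d - 98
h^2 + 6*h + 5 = (h + 1)*(h + 5)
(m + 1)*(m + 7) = m^2 + 8*m + 7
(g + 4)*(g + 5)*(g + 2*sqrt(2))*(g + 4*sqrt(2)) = g^4 + 6*sqrt(2)*g^3 + 9*g^3 + 36*g^2 + 54*sqrt(2)*g^2 + 144*g + 120*sqrt(2)*g + 320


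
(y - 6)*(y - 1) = y^2 - 7*y + 6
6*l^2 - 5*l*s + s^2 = (-3*l + s)*(-2*l + s)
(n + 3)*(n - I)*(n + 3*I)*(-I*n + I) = -I*n^4 + 2*n^3 - 2*I*n^3 + 4*n^2 - 6*n - 6*I*n + 9*I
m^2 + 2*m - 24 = (m - 4)*(m + 6)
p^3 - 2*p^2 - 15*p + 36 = (p - 3)^2*(p + 4)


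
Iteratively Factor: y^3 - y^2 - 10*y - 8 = (y + 2)*(y^2 - 3*y - 4) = (y - 4)*(y + 2)*(y + 1)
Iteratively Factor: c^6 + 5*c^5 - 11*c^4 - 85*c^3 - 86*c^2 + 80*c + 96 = (c + 2)*(c^5 + 3*c^4 - 17*c^3 - 51*c^2 + 16*c + 48) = (c + 2)*(c + 3)*(c^4 - 17*c^2 + 16) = (c + 2)*(c + 3)*(c + 4)*(c^3 - 4*c^2 - c + 4) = (c + 1)*(c + 2)*(c + 3)*(c + 4)*(c^2 - 5*c + 4) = (c - 4)*(c + 1)*(c + 2)*(c + 3)*(c + 4)*(c - 1)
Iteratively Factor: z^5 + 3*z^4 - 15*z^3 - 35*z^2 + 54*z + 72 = (z + 1)*(z^4 + 2*z^3 - 17*z^2 - 18*z + 72) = (z - 2)*(z + 1)*(z^3 + 4*z^2 - 9*z - 36) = (z - 2)*(z + 1)*(z + 4)*(z^2 - 9) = (z - 2)*(z + 1)*(z + 3)*(z + 4)*(z - 3)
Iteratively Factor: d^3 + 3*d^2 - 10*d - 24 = (d + 2)*(d^2 + d - 12) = (d + 2)*(d + 4)*(d - 3)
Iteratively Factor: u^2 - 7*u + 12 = (u - 4)*(u - 3)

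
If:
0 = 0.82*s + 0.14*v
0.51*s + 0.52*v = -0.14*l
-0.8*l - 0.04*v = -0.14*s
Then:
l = 0.00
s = 0.00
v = 0.00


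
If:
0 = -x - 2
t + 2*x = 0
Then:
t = 4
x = -2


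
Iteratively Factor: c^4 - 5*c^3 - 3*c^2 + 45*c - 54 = (c - 3)*(c^3 - 2*c^2 - 9*c + 18) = (c - 3)*(c + 3)*(c^2 - 5*c + 6) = (c - 3)^2*(c + 3)*(c - 2)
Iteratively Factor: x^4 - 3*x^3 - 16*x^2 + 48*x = (x + 4)*(x^3 - 7*x^2 + 12*x) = (x - 3)*(x + 4)*(x^2 - 4*x) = (x - 4)*(x - 3)*(x + 4)*(x)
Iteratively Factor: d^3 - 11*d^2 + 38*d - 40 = (d - 2)*(d^2 - 9*d + 20) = (d - 5)*(d - 2)*(d - 4)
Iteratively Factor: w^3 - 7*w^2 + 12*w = (w - 3)*(w^2 - 4*w) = (w - 4)*(w - 3)*(w)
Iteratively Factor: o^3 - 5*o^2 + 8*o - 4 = (o - 1)*(o^2 - 4*o + 4) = (o - 2)*(o - 1)*(o - 2)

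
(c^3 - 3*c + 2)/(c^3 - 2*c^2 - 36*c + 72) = (c^3 - 3*c + 2)/(c^3 - 2*c^2 - 36*c + 72)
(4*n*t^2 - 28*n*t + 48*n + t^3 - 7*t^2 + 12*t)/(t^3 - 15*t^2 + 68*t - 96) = (4*n + t)/(t - 8)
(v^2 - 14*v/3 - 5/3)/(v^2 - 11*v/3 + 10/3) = (3*v^2 - 14*v - 5)/(3*v^2 - 11*v + 10)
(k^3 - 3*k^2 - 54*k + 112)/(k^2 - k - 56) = k - 2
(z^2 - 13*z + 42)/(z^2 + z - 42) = (z - 7)/(z + 7)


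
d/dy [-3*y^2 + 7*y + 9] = 7 - 6*y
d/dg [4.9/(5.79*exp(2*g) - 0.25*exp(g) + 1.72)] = (1.225 - 56.742*exp(g))*exp(g)/(5.79*exp(2*g) - 0.25*exp(g) + 1.72)^2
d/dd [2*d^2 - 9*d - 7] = 4*d - 9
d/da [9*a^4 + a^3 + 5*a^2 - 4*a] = 36*a^3 + 3*a^2 + 10*a - 4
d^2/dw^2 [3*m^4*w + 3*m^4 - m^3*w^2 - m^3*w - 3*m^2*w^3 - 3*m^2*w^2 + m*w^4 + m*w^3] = 2*m*(-m^2 - 9*m*w - 3*m + 6*w^2 + 3*w)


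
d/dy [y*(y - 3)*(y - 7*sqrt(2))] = 3*y^2 - 14*sqrt(2)*y - 6*y + 21*sqrt(2)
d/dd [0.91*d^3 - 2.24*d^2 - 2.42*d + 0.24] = 2.73*d^2 - 4.48*d - 2.42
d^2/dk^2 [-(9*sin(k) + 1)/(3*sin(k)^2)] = (9 + 4/sin(k) - 18/sin(k)^2 - 6/sin(k)^3)/(3*sin(k))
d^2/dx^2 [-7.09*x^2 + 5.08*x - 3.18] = -14.1800000000000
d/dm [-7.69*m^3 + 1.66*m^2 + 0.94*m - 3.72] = -23.07*m^2 + 3.32*m + 0.94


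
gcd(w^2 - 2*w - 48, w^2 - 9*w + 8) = w - 8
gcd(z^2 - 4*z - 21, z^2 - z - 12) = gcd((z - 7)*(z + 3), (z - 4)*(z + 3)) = z + 3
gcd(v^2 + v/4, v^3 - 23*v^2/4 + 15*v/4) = v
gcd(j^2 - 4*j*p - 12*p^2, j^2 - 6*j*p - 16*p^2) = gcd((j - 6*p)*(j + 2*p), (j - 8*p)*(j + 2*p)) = j + 2*p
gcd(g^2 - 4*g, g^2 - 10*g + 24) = g - 4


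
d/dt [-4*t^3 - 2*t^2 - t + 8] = -12*t^2 - 4*t - 1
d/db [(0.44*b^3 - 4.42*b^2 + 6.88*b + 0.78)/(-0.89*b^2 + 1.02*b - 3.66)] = (-0.3916*b^4 + 0.897600000000001*b^3 - 3.2164*b^2 + 33.7428*b - 25.9764)/(0.7921*b^4 - 1.8156*b^3 + 7.5552*b^2 - 7.4664*b + 13.3956)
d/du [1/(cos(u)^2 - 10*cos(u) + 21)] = 2*(cos(u) - 5)*sin(u)/(cos(u)^2 - 10*cos(u) + 21)^2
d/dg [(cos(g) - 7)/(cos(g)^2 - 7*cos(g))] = sin(g)/cos(g)^2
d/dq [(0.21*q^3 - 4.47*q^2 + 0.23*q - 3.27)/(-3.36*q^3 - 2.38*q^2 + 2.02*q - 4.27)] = (-15.519*q^4 + 2.394*q^3 - 44.1337*q^2 + 22.6086*q + 5.6233)/(11.2896*q^6 + 15.9936*q^5 - 7.91*q^4 + 19.0792*q^3 + 24.4056*q^2 - 17.2508*q + 18.2329)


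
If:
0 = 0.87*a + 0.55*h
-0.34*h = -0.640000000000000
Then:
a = -1.19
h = 1.88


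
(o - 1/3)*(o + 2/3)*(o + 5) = o^3 + 16*o^2/3 + 13*o/9 - 10/9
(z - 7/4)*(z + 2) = z^2 + z/4 - 7/2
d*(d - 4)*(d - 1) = d^3 - 5*d^2 + 4*d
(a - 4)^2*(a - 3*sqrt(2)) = a^3 - 8*a^2 - 3*sqrt(2)*a^2 + 16*a + 24*sqrt(2)*a - 48*sqrt(2)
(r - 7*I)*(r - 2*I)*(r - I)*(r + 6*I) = r^4 - 4*I*r^3 + 37*r^2 - 124*I*r - 84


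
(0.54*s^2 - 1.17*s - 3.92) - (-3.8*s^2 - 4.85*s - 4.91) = 4.34*s^2 + 3.68*s + 0.99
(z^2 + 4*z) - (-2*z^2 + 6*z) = 3*z^2 - 2*z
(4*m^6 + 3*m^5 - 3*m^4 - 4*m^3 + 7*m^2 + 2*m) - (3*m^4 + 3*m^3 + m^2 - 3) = 4*m^6 + 3*m^5 - 6*m^4 - 7*m^3 + 6*m^2 + 2*m + 3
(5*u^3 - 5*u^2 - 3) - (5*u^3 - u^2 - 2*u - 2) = -4*u^2 + 2*u - 1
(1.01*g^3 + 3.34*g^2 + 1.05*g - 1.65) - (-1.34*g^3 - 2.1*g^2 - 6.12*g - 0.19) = 2.35*g^3 + 5.44*g^2 + 7.17*g - 1.46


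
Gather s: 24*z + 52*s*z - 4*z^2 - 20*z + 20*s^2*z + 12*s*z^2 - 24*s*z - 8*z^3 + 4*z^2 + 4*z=20*s^2*z + s*(12*z^2 + 28*z) - 8*z^3 + 8*z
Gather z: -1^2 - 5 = -6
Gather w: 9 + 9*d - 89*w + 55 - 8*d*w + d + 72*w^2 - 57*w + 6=10*d + 72*w^2 + w*(-8*d - 146) + 70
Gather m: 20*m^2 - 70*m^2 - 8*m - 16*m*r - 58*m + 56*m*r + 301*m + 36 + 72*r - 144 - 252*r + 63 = -50*m^2 + m*(40*r + 235) - 180*r - 45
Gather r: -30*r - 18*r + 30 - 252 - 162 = -48*r - 384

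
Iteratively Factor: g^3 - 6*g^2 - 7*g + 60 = (g + 3)*(g^2 - 9*g + 20) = (g - 4)*(g + 3)*(g - 5)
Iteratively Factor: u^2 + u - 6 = (u + 3)*(u - 2)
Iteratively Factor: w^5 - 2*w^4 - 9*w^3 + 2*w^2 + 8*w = (w + 2)*(w^4 - 4*w^3 - w^2 + 4*w) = (w - 4)*(w + 2)*(w^3 - w) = (w - 4)*(w + 1)*(w + 2)*(w^2 - w) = w*(w - 4)*(w + 1)*(w + 2)*(w - 1)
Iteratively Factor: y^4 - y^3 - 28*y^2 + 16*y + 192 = (y + 4)*(y^3 - 5*y^2 - 8*y + 48) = (y + 3)*(y + 4)*(y^2 - 8*y + 16) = (y - 4)*(y + 3)*(y + 4)*(y - 4)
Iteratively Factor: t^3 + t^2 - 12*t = (t + 4)*(t^2 - 3*t) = (t - 3)*(t + 4)*(t)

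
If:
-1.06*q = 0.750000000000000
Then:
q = -0.71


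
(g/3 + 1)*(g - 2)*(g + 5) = g^3/3 + 2*g^2 - g/3 - 10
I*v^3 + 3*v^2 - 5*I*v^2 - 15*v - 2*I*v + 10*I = (v - 5)*(v - 2*I)*(I*v + 1)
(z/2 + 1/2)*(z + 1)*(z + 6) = z^3/2 + 4*z^2 + 13*z/2 + 3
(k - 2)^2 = k^2 - 4*k + 4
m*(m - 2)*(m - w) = m^3 - m^2*w - 2*m^2 + 2*m*w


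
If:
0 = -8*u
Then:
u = 0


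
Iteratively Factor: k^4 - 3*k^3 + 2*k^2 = (k - 1)*(k^3 - 2*k^2) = (k - 2)*(k - 1)*(k^2) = k*(k - 2)*(k - 1)*(k)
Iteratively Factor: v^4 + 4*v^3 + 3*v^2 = (v + 3)*(v^3 + v^2) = v*(v + 3)*(v^2 + v) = v^2*(v + 3)*(v + 1)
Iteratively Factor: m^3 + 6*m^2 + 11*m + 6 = (m + 2)*(m^2 + 4*m + 3) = (m + 1)*(m + 2)*(m + 3)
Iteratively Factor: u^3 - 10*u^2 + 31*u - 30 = (u - 2)*(u^2 - 8*u + 15) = (u - 5)*(u - 2)*(u - 3)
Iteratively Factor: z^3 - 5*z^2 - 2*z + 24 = (z - 3)*(z^2 - 2*z - 8) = (z - 3)*(z + 2)*(z - 4)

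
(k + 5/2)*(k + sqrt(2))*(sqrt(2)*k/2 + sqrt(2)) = sqrt(2)*k^3/2 + k^2 + 9*sqrt(2)*k^2/4 + 5*sqrt(2)*k/2 + 9*k/2 + 5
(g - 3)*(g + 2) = g^2 - g - 6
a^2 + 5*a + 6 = (a + 2)*(a + 3)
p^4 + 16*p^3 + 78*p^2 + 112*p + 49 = (p + 1)^2*(p + 7)^2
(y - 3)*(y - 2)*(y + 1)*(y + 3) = y^4 - y^3 - 11*y^2 + 9*y + 18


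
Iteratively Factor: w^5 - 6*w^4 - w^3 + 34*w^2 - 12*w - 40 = (w - 2)*(w^4 - 4*w^3 - 9*w^2 + 16*w + 20) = (w - 2)*(w + 2)*(w^3 - 6*w^2 + 3*w + 10) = (w - 2)^2*(w + 2)*(w^2 - 4*w - 5) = (w - 2)^2*(w + 1)*(w + 2)*(w - 5)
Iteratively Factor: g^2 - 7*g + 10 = (g - 2)*(g - 5)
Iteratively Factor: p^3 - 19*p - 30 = (p - 5)*(p^2 + 5*p + 6) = (p - 5)*(p + 3)*(p + 2)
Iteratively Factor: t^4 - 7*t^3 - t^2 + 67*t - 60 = (t - 4)*(t^3 - 3*t^2 - 13*t + 15) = (t - 4)*(t - 1)*(t^2 - 2*t - 15) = (t - 5)*(t - 4)*(t - 1)*(t + 3)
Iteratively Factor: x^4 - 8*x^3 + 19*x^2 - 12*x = (x - 4)*(x^3 - 4*x^2 + 3*x) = x*(x - 4)*(x^2 - 4*x + 3) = x*(x - 4)*(x - 1)*(x - 3)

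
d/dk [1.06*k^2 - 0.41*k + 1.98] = 2.12*k - 0.41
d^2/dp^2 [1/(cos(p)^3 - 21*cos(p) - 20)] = 9*(-(1 - cos(2*p))^3/4 - (cos(2*p) + 1)^3/8 - 45*cos(p) + 57*cos(2*p)/2 + 5*cos(3*p) - 135/2)/(-cos(p)^3 + 21*cos(p) + 20)^3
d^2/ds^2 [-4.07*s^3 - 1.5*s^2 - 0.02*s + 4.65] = -24.42*s - 3.0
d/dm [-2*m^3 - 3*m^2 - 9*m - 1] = -6*m^2 - 6*m - 9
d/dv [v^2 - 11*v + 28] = 2*v - 11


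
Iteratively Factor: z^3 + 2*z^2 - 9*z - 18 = (z + 3)*(z^2 - z - 6) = (z + 2)*(z + 3)*(z - 3)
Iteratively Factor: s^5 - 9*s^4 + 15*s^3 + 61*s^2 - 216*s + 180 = (s + 3)*(s^4 - 12*s^3 + 51*s^2 - 92*s + 60) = (s - 3)*(s + 3)*(s^3 - 9*s^2 + 24*s - 20) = (s - 3)*(s - 2)*(s + 3)*(s^2 - 7*s + 10) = (s - 5)*(s - 3)*(s - 2)*(s + 3)*(s - 2)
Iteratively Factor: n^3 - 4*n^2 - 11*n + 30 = (n - 2)*(n^2 - 2*n - 15) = (n - 5)*(n - 2)*(n + 3)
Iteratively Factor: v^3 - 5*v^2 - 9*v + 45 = (v + 3)*(v^2 - 8*v + 15) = (v - 3)*(v + 3)*(v - 5)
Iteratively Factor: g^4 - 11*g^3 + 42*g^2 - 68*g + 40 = (g - 2)*(g^3 - 9*g^2 + 24*g - 20) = (g - 2)^2*(g^2 - 7*g + 10) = (g - 5)*(g - 2)^2*(g - 2)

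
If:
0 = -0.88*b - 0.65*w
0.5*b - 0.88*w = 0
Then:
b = 0.00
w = 0.00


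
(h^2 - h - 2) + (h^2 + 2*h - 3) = 2*h^2 + h - 5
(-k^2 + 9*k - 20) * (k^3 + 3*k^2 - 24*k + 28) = -k^5 + 6*k^4 + 31*k^3 - 304*k^2 + 732*k - 560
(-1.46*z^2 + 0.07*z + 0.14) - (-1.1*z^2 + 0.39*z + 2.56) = -0.36*z^2 - 0.32*z - 2.42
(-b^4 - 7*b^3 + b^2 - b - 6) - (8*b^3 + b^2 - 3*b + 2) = -b^4 - 15*b^3 + 2*b - 8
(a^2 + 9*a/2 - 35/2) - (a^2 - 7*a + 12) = 23*a/2 - 59/2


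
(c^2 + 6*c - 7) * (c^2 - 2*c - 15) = c^4 + 4*c^3 - 34*c^2 - 76*c + 105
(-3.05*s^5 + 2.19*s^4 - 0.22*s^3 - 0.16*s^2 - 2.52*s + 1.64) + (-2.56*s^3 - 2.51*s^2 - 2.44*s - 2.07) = -3.05*s^5 + 2.19*s^4 - 2.78*s^3 - 2.67*s^2 - 4.96*s - 0.43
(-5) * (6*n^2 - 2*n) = -30*n^2 + 10*n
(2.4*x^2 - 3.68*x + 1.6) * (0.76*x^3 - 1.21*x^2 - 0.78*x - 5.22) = 1.824*x^5 - 5.7008*x^4 + 3.7968*x^3 - 11.5936*x^2 + 17.9616*x - 8.352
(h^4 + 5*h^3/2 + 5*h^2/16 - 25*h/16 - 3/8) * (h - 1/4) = h^5 + 9*h^4/4 - 5*h^3/16 - 105*h^2/64 + h/64 + 3/32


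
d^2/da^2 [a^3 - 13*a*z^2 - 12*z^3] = 6*a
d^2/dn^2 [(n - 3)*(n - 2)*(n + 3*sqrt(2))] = 6*n - 10 + 6*sqrt(2)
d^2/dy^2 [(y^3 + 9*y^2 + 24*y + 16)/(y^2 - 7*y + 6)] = 20*(13*y^3 - 24*y^2 - 66*y + 202)/(y^6 - 21*y^5 + 165*y^4 - 595*y^3 + 990*y^2 - 756*y + 216)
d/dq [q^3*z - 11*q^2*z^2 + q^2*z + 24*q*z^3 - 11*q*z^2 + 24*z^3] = z*(3*q^2 - 22*q*z + 2*q + 24*z^2 - 11*z)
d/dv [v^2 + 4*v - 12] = 2*v + 4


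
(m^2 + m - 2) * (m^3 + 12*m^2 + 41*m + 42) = m^5 + 13*m^4 + 51*m^3 + 59*m^2 - 40*m - 84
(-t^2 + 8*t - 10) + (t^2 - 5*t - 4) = 3*t - 14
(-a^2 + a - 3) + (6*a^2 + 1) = 5*a^2 + a - 2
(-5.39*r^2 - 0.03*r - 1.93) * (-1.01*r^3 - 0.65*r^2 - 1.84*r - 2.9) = 5.4439*r^5 + 3.5338*r^4 + 11.8864*r^3 + 16.9407*r^2 + 3.6382*r + 5.597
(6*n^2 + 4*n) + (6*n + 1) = 6*n^2 + 10*n + 1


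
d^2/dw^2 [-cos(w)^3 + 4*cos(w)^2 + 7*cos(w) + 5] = -25*cos(w)/4 - 8*cos(2*w) + 9*cos(3*w)/4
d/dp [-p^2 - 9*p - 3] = -2*p - 9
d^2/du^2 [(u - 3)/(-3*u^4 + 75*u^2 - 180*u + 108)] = 2*(-6*u^4 - 24*u^3 + 21*u^2 + 180*u - 220)/(3*(u^9 + 9*u^8 - 21*u^7 - 225*u^6 + 552*u^5 + 1476*u^4 - 7120*u^3 + 10512*u^2 - 6912*u + 1728))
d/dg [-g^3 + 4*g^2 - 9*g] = -3*g^2 + 8*g - 9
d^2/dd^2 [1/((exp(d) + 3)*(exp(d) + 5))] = 4*(exp(3*d) + 6*exp(2*d) + exp(d) - 30)*exp(d)/(exp(6*d) + 24*exp(5*d) + 237*exp(4*d) + 1232*exp(3*d) + 3555*exp(2*d) + 5400*exp(d) + 3375)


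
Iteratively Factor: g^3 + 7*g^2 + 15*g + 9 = (g + 3)*(g^2 + 4*g + 3) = (g + 3)^2*(g + 1)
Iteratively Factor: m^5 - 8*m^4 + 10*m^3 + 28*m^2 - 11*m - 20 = (m - 5)*(m^4 - 3*m^3 - 5*m^2 + 3*m + 4) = (m - 5)*(m - 4)*(m^3 + m^2 - m - 1) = (m - 5)*(m - 4)*(m + 1)*(m^2 - 1) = (m - 5)*(m - 4)*(m + 1)^2*(m - 1)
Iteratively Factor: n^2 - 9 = (n - 3)*(n + 3)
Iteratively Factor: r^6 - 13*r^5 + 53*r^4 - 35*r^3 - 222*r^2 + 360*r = (r - 5)*(r^5 - 8*r^4 + 13*r^3 + 30*r^2 - 72*r) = (r - 5)*(r + 2)*(r^4 - 10*r^3 + 33*r^2 - 36*r) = r*(r - 5)*(r + 2)*(r^3 - 10*r^2 + 33*r - 36) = r*(r - 5)*(r - 3)*(r + 2)*(r^2 - 7*r + 12) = r*(r - 5)*(r - 4)*(r - 3)*(r + 2)*(r - 3)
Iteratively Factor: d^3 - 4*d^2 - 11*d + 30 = (d - 2)*(d^2 - 2*d - 15) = (d - 2)*(d + 3)*(d - 5)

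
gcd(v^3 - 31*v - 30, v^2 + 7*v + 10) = v + 5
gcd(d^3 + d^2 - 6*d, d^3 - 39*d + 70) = d - 2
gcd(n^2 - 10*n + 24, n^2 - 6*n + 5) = 1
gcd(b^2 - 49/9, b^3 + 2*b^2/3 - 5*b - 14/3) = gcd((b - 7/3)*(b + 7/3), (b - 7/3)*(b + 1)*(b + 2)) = b - 7/3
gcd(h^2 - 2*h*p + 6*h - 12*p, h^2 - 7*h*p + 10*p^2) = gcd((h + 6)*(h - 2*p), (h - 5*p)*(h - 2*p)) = -h + 2*p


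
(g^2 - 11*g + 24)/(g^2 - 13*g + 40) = (g - 3)/(g - 5)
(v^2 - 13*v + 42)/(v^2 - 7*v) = (v - 6)/v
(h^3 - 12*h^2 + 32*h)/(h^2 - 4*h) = h - 8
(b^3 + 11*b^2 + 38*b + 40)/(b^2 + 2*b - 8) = (b^2 + 7*b + 10)/(b - 2)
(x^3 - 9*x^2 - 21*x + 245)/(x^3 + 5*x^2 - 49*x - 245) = (x - 7)/(x + 7)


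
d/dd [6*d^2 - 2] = 12*d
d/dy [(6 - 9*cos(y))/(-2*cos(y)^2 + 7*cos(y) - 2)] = 6*(3*cos(y)^2 - 4*cos(y) + 4)*sin(y)/(7*cos(y) - cos(2*y) - 3)^2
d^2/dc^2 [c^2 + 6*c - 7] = 2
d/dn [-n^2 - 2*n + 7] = -2*n - 2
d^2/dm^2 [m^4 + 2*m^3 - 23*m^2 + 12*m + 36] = 12*m^2 + 12*m - 46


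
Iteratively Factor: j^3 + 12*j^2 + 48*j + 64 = (j + 4)*(j^2 + 8*j + 16) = (j + 4)^2*(j + 4)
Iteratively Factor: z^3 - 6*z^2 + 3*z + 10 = (z - 2)*(z^2 - 4*z - 5) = (z - 2)*(z + 1)*(z - 5)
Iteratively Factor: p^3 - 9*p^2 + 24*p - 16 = (p - 4)*(p^2 - 5*p + 4) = (p - 4)*(p - 1)*(p - 4)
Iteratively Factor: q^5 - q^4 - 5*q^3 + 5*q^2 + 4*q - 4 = (q - 1)*(q^4 - 5*q^2 + 4) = (q - 1)*(q + 2)*(q^3 - 2*q^2 - q + 2) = (q - 1)*(q + 1)*(q + 2)*(q^2 - 3*q + 2) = (q - 1)^2*(q + 1)*(q + 2)*(q - 2)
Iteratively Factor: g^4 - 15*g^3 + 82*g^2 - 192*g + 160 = (g - 5)*(g^3 - 10*g^2 + 32*g - 32) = (g - 5)*(g - 4)*(g^2 - 6*g + 8) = (g - 5)*(g - 4)^2*(g - 2)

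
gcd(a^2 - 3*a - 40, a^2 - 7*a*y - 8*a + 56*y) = a - 8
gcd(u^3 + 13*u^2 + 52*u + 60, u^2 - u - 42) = u + 6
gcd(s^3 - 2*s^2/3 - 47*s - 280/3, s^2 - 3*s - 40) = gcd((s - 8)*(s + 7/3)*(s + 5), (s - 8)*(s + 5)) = s^2 - 3*s - 40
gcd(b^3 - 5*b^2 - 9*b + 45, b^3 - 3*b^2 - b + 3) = b - 3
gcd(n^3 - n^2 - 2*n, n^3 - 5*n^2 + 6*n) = n^2 - 2*n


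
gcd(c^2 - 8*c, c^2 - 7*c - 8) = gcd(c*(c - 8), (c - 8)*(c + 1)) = c - 8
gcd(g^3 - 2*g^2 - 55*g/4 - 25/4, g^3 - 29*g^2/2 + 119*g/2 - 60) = g - 5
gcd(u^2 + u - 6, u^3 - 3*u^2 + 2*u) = u - 2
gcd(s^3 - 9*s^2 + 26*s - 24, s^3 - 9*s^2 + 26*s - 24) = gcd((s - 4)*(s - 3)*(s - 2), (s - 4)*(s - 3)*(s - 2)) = s^3 - 9*s^2 + 26*s - 24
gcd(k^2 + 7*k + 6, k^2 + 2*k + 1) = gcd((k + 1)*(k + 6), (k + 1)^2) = k + 1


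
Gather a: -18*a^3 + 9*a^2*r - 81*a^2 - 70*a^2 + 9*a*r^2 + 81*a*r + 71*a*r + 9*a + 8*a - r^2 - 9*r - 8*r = -18*a^3 + a^2*(9*r - 151) + a*(9*r^2 + 152*r + 17) - r^2 - 17*r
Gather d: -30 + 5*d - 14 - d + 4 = 4*d - 40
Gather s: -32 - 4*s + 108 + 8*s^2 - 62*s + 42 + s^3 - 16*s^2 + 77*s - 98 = s^3 - 8*s^2 + 11*s + 20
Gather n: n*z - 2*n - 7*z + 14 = n*(z - 2) - 7*z + 14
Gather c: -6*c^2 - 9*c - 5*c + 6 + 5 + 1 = -6*c^2 - 14*c + 12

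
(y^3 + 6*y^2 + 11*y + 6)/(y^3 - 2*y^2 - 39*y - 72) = (y^2 + 3*y + 2)/(y^2 - 5*y - 24)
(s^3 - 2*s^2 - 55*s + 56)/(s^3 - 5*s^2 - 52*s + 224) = (s - 1)/(s - 4)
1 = 1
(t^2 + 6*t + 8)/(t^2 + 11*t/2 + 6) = 2*(t + 2)/(2*t + 3)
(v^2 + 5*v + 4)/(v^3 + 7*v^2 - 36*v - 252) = (v^2 + 5*v + 4)/(v^3 + 7*v^2 - 36*v - 252)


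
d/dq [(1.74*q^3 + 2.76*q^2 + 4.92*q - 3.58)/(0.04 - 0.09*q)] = (-0.3132*q^3 - 0.0396*q^2 + 0.2208*q - 0.1254)/(0.0081*q^2 - 0.0072*q + 0.0016)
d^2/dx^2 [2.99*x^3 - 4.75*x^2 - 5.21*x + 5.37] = 17.94*x - 9.5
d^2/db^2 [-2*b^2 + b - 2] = -4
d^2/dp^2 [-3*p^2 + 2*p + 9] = -6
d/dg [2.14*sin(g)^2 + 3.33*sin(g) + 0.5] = (4.28*sin(g) + 3.33)*cos(g)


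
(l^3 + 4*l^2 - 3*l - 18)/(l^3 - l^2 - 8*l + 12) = (l + 3)/(l - 2)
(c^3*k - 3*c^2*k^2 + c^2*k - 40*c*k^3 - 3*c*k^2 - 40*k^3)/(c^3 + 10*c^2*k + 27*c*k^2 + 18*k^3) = k*(c^3 - 3*c^2*k + c^2 - 40*c*k^2 - 3*c*k - 40*k^2)/(c^3 + 10*c^2*k + 27*c*k^2 + 18*k^3)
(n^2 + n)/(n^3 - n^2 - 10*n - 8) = n/(n^2 - 2*n - 8)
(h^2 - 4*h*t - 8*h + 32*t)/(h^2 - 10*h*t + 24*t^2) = (8 - h)/(-h + 6*t)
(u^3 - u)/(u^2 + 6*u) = (u^2 - 1)/(u + 6)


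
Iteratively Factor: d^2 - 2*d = (d - 2)*(d)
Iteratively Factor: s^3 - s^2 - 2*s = (s - 2)*(s^2 + s) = s*(s - 2)*(s + 1)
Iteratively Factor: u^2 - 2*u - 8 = (u - 4)*(u + 2)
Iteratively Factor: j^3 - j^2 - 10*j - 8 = (j + 2)*(j^2 - 3*j - 4) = (j + 1)*(j + 2)*(j - 4)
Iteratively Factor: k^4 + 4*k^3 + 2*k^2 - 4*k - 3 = (k + 1)*(k^3 + 3*k^2 - k - 3) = (k + 1)^2*(k^2 + 2*k - 3) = (k + 1)^2*(k + 3)*(k - 1)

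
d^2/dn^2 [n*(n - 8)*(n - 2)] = 6*n - 20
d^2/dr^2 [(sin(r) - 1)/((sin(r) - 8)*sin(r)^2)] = (-4*sin(r) + 33 - 146/sin(r) + 196/sin(r)^2 + 256/sin(r)^3 - 384/sin(r)^4)/(sin(r) - 8)^3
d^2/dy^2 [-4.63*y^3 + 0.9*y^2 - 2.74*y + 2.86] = 1.8 - 27.78*y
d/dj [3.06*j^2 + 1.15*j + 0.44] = 6.12*j + 1.15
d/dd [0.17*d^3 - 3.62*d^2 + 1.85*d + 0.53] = 0.51*d^2 - 7.24*d + 1.85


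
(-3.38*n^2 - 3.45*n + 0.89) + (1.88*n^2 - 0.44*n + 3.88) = -1.5*n^2 - 3.89*n + 4.77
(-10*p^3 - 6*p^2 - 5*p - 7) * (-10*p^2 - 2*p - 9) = 100*p^5 + 80*p^4 + 152*p^3 + 134*p^2 + 59*p + 63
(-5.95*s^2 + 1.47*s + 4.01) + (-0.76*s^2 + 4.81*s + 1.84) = -6.71*s^2 + 6.28*s + 5.85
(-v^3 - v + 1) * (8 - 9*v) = 9*v^4 - 8*v^3 + 9*v^2 - 17*v + 8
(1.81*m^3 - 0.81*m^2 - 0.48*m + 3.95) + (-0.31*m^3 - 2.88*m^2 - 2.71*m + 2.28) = 1.5*m^3 - 3.69*m^2 - 3.19*m + 6.23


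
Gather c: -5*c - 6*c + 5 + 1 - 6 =-11*c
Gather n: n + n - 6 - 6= 2*n - 12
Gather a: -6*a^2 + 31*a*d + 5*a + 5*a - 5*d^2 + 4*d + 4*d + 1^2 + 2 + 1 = -6*a^2 + a*(31*d + 10) - 5*d^2 + 8*d + 4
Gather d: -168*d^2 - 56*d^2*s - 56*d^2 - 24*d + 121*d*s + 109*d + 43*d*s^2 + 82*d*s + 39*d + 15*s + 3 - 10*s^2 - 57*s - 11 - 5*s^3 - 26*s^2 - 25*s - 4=d^2*(-56*s - 224) + d*(43*s^2 + 203*s + 124) - 5*s^3 - 36*s^2 - 67*s - 12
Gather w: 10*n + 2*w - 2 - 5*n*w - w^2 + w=10*n - w^2 + w*(3 - 5*n) - 2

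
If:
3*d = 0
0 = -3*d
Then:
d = 0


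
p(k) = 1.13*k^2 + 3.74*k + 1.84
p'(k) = 2.26*k + 3.74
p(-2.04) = -1.09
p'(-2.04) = -0.87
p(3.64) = 30.43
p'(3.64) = 11.97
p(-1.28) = -1.10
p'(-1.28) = 0.85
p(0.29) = 3.02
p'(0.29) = 4.40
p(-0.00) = 1.84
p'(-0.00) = 3.74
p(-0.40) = 0.52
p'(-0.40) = 2.84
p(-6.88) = 29.60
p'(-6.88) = -11.81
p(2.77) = 20.87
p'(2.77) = 10.00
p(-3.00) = 0.79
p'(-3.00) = -3.04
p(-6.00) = 20.08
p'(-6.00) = -9.82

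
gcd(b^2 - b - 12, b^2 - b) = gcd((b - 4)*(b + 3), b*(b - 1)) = 1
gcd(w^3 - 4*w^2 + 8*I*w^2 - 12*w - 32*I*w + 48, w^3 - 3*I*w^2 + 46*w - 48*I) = w + 6*I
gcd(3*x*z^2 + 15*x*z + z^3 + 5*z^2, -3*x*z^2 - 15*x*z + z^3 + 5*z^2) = z^2 + 5*z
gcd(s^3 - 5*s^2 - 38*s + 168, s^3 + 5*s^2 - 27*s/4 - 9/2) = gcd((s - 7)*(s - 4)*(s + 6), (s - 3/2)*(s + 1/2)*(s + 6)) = s + 6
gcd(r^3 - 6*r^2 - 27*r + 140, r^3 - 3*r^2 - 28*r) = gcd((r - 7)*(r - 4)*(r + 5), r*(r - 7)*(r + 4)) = r - 7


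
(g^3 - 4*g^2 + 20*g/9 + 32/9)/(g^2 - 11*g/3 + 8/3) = (3*g^2 - 4*g - 4)/(3*(g - 1))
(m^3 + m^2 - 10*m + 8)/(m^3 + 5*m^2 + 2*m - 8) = (m - 2)/(m + 2)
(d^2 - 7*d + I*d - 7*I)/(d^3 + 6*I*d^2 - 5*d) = (d - 7)/(d*(d + 5*I))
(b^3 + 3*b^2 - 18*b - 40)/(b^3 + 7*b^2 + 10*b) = (b - 4)/b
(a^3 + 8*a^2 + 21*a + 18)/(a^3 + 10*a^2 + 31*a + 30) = (a + 3)/(a + 5)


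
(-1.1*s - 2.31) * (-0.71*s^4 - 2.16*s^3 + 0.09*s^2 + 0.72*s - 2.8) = 0.781*s^5 + 4.0161*s^4 + 4.8906*s^3 - 0.9999*s^2 + 1.4168*s + 6.468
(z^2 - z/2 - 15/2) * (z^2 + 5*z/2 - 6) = z^4 + 2*z^3 - 59*z^2/4 - 63*z/4 + 45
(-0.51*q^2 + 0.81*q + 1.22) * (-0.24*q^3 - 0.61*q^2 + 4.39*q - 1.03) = 0.1224*q^5 + 0.1167*q^4 - 3.0258*q^3 + 3.337*q^2 + 4.5215*q - 1.2566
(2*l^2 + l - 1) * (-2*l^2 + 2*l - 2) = -4*l^4 + 2*l^3 - 4*l + 2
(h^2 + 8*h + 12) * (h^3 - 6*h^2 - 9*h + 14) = h^5 + 2*h^4 - 45*h^3 - 130*h^2 + 4*h + 168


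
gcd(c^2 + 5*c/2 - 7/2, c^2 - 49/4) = c + 7/2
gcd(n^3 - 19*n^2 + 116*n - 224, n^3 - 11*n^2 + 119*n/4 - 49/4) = n - 7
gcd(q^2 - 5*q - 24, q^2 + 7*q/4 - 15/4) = q + 3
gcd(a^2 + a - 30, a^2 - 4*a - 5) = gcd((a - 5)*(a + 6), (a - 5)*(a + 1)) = a - 5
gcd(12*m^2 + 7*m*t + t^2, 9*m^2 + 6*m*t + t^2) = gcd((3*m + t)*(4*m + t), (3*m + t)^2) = 3*m + t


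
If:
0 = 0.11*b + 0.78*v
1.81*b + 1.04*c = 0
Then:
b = -7.09090909090909*v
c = 12.3409090909091*v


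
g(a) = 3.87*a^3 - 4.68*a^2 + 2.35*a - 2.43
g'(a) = 11.61*a^2 - 9.36*a + 2.35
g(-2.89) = -141.72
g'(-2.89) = 126.37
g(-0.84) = -10.00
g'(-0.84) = 18.40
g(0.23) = -2.09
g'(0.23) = 0.81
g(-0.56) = -5.89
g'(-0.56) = 11.23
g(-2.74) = -123.61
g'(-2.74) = 115.16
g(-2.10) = -63.84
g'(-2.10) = 73.21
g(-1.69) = -38.45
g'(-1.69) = 51.33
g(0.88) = -1.35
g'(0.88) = 3.10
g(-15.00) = -14151.93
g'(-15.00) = 2755.00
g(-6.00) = -1020.93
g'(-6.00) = 476.47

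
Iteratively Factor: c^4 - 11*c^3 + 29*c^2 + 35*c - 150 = (c - 5)*(c^3 - 6*c^2 - c + 30) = (c - 5)*(c - 3)*(c^2 - 3*c - 10) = (c - 5)*(c - 3)*(c + 2)*(c - 5)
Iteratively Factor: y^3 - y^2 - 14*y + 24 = (y + 4)*(y^2 - 5*y + 6) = (y - 3)*(y + 4)*(y - 2)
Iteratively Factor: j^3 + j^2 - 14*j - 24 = (j - 4)*(j^2 + 5*j + 6) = (j - 4)*(j + 2)*(j + 3)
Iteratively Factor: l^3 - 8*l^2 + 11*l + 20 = (l + 1)*(l^2 - 9*l + 20) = (l - 4)*(l + 1)*(l - 5)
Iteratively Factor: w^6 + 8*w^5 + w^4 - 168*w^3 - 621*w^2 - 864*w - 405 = (w + 1)*(w^5 + 7*w^4 - 6*w^3 - 162*w^2 - 459*w - 405) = (w + 1)*(w + 3)*(w^4 + 4*w^3 - 18*w^2 - 108*w - 135) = (w + 1)*(w + 3)^2*(w^3 + w^2 - 21*w - 45) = (w - 5)*(w + 1)*(w + 3)^2*(w^2 + 6*w + 9) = (w - 5)*(w + 1)*(w + 3)^3*(w + 3)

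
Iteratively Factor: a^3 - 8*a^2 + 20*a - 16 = (a - 4)*(a^2 - 4*a + 4) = (a - 4)*(a - 2)*(a - 2)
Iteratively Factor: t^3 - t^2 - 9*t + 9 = (t - 1)*(t^2 - 9) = (t - 1)*(t + 3)*(t - 3)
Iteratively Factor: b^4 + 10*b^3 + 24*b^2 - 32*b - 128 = (b - 2)*(b^3 + 12*b^2 + 48*b + 64) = (b - 2)*(b + 4)*(b^2 + 8*b + 16) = (b - 2)*(b + 4)^2*(b + 4)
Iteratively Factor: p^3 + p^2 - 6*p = (p - 2)*(p^2 + 3*p) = (p - 2)*(p + 3)*(p)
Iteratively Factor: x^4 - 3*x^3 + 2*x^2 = (x - 2)*(x^3 - x^2) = (x - 2)*(x - 1)*(x^2) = x*(x - 2)*(x - 1)*(x)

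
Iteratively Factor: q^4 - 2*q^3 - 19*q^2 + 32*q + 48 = (q - 3)*(q^3 + q^2 - 16*q - 16) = (q - 4)*(q - 3)*(q^2 + 5*q + 4) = (q - 4)*(q - 3)*(q + 1)*(q + 4)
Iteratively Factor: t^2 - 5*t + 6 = (t - 3)*(t - 2)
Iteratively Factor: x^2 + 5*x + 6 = (x + 3)*(x + 2)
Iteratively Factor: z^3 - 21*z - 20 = (z + 1)*(z^2 - z - 20) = (z + 1)*(z + 4)*(z - 5)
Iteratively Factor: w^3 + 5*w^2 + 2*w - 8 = (w - 1)*(w^2 + 6*w + 8) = (w - 1)*(w + 4)*(w + 2)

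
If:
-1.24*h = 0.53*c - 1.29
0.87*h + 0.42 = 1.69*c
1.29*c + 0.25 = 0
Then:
No Solution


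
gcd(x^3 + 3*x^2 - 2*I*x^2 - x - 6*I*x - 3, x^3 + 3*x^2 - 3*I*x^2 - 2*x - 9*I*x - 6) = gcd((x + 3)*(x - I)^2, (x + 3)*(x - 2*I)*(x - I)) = x^2 + x*(3 - I) - 3*I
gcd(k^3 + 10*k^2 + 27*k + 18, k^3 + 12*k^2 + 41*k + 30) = k^2 + 7*k + 6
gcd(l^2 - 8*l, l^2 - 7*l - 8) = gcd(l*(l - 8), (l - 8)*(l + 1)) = l - 8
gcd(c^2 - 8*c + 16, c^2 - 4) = 1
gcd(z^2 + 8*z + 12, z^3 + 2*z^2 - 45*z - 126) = z + 6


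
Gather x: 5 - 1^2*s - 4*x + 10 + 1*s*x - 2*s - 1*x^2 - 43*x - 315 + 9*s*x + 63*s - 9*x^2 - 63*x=60*s - 10*x^2 + x*(10*s - 110) - 300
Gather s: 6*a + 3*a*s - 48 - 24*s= 6*a + s*(3*a - 24) - 48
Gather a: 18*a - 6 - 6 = 18*a - 12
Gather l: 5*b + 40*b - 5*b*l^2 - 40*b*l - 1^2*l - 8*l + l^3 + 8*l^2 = 45*b + l^3 + l^2*(8 - 5*b) + l*(-40*b - 9)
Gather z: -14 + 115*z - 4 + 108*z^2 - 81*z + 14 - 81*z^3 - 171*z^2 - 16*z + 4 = -81*z^3 - 63*z^2 + 18*z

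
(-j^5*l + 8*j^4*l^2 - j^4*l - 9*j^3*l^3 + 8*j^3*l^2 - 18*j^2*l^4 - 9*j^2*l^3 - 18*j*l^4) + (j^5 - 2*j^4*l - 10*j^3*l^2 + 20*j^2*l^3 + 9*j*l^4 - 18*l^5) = -j^5*l + j^5 + 8*j^4*l^2 - 3*j^4*l - 9*j^3*l^3 - 2*j^3*l^2 - 18*j^2*l^4 + 11*j^2*l^3 - 9*j*l^4 - 18*l^5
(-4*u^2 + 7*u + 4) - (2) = -4*u^2 + 7*u + 2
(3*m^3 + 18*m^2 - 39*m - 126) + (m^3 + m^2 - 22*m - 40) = 4*m^3 + 19*m^2 - 61*m - 166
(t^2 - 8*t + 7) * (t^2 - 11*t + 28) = t^4 - 19*t^3 + 123*t^2 - 301*t + 196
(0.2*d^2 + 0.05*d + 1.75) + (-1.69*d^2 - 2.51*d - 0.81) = -1.49*d^2 - 2.46*d + 0.94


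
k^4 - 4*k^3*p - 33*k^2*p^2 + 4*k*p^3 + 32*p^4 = (k - 8*p)*(k - p)*(k + p)*(k + 4*p)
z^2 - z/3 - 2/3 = (z - 1)*(z + 2/3)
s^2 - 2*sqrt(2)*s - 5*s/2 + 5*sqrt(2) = (s - 5/2)*(s - 2*sqrt(2))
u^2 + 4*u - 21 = (u - 3)*(u + 7)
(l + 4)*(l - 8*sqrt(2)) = l^2 - 8*sqrt(2)*l + 4*l - 32*sqrt(2)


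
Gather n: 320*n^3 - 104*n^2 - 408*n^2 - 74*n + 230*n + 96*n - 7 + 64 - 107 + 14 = 320*n^3 - 512*n^2 + 252*n - 36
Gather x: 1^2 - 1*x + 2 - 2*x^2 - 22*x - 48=-2*x^2 - 23*x - 45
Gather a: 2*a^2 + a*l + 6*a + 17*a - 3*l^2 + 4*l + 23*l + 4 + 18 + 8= 2*a^2 + a*(l + 23) - 3*l^2 + 27*l + 30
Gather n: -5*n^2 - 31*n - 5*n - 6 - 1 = -5*n^2 - 36*n - 7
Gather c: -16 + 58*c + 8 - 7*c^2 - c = -7*c^2 + 57*c - 8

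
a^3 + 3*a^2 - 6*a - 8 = (a - 2)*(a + 1)*(a + 4)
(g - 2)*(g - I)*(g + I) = g^3 - 2*g^2 + g - 2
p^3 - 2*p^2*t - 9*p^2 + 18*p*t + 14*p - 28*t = (p - 7)*(p - 2)*(p - 2*t)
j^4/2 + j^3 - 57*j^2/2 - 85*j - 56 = (j/2 + 1/2)*(j - 8)*(j + 2)*(j + 7)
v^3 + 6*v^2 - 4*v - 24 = (v - 2)*(v + 2)*(v + 6)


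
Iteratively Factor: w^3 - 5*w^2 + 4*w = (w - 4)*(w^2 - w) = (w - 4)*(w - 1)*(w)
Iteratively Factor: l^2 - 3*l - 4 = (l - 4)*(l + 1)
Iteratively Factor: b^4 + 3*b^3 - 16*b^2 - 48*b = (b - 4)*(b^3 + 7*b^2 + 12*b) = (b - 4)*(b + 4)*(b^2 + 3*b) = (b - 4)*(b + 3)*(b + 4)*(b)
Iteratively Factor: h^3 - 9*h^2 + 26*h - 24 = (h - 4)*(h^2 - 5*h + 6) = (h - 4)*(h - 3)*(h - 2)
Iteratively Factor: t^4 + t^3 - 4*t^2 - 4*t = (t + 2)*(t^3 - t^2 - 2*t) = (t - 2)*(t + 2)*(t^2 + t) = t*(t - 2)*(t + 2)*(t + 1)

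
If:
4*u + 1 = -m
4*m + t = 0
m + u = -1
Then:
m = -1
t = 4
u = 0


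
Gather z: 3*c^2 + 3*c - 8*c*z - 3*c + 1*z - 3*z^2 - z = 3*c^2 - 8*c*z - 3*z^2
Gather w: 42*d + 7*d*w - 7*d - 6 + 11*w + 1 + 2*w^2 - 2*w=35*d + 2*w^2 + w*(7*d + 9) - 5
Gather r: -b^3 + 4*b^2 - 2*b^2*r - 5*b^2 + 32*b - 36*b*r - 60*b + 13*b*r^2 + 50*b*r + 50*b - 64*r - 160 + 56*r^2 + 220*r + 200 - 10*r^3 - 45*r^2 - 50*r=-b^3 - b^2 + 22*b - 10*r^3 + r^2*(13*b + 11) + r*(-2*b^2 + 14*b + 106) + 40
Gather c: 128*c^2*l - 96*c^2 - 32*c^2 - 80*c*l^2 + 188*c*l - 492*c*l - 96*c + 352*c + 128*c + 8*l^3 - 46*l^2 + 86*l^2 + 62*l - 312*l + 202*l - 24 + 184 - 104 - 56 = c^2*(128*l - 128) + c*(-80*l^2 - 304*l + 384) + 8*l^3 + 40*l^2 - 48*l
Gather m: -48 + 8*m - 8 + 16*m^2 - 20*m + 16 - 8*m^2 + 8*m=8*m^2 - 4*m - 40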